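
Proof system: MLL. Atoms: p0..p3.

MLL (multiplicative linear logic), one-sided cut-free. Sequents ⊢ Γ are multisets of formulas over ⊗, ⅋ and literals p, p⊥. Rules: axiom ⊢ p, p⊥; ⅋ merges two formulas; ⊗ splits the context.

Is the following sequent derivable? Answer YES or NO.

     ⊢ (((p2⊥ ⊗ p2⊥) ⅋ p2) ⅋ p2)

Derivation trace:
[⅋]  ⊢ (((p2⊥ ⊗ p2⊥) ⅋ p2) ⅋ p2)
  [⅋]  ⊢ p2, ((p2⊥ ⊗ p2⊥) ⅋ p2)
    [⊗]  ⊢ p2, p2, (p2⊥ ⊗ p2⊥)
      [Ax]  ⊢ p2, p2⊥
      [Ax]  ⊢ p2, p2⊥

Result: YES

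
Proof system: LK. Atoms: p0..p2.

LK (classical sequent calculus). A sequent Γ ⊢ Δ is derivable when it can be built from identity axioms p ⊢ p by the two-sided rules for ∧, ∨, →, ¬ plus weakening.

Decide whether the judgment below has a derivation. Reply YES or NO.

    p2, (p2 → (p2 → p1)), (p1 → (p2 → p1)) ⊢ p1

Derivation trace:
[→L] p2, (p2 → (p2 → p1)), (p1 → (p2 → p1)) ⊢ p1
  [→L] p2, (p2 → (p2 → p1)) ⊢ p1
    [Ax] p2 ⊢ p2
    [→L] p2, (p2 → p1) ⊢ p1
      [Ax] p2 ⊢ p2
      [Ax] p1 ⊢ p1
  [→L] p2, (p2 → p1) ⊢ p1
    [Ax] p2 ⊢ p2
    [Ax] p1 ⊢ p1

Result: YES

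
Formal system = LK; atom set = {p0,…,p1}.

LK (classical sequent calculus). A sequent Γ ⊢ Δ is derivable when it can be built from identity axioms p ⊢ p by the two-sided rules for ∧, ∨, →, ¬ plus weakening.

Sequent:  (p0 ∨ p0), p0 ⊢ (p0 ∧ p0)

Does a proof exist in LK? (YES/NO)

Proof tree:
[∧R] (p0 ∨ p0), p0 ⊢ (p0 ∧ p0)
  [Ax] p0 ⊢ p0
  [∨L] (p0 ∨ p0) ⊢ p0
    [Ax] p0 ⊢ p0
    [Ax] p0 ⊢ p0

Result: YES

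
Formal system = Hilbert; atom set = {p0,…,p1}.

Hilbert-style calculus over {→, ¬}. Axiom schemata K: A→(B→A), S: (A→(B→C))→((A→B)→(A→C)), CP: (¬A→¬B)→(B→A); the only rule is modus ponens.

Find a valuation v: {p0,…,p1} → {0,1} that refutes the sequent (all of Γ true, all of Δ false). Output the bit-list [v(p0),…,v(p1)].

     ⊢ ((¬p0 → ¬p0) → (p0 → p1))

Truth-table refutation:
  v=00: Γ:[] Δ:[((¬p0 → ¬p0) → (p0 → p1))=T] refutes=False
  v=01: Γ:[] Δ:[((¬p0 → ¬p0) → (p0 → p1))=T] refutes=False
  v=10: Γ:[] Δ:[((¬p0 → ¬p0) → (p0 → p1))=F] refutes=True  ← countermodel

Result: [1, 0]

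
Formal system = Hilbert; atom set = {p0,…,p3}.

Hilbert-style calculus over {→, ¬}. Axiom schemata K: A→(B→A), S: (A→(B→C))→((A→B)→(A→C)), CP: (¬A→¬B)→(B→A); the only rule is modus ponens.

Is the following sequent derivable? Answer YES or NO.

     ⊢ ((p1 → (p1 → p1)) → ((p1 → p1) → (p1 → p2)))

Enumerate valuations to refute Γ ⊢ Δ:
  v=0000: Γ:[] Δ:[((p1 → (p1 → p1)) → ((p1 → p1) → (p1 → p2)))=T] refutes=False
  v=0001: Γ:[] Δ:[((p1 → (p1 → p1)) → ((p1 → p1) → (p1 → p2)))=T] refutes=False
  v=0010: Γ:[] Δ:[((p1 → (p1 → p1)) → ((p1 → p1) → (p1 → p2)))=T] refutes=False
  v=0011: Γ:[] Δ:[((p1 → (p1 → p1)) → ((p1 → p1) → (p1 → p2)))=T] refutes=False
  v=0100: Γ:[] Δ:[((p1 → (p1 → p1)) → ((p1 → p1) → (p1 → p2)))=F] refutes=True  ← countermodel

Result: NO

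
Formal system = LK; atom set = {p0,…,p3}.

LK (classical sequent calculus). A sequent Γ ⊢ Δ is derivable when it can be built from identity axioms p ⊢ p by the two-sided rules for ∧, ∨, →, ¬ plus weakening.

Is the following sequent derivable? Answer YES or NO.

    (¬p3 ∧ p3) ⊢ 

Derivation trace:
[∧L] (¬p3 ∧ p3) ⊢ 
  [¬L] p3, ¬p3 ⊢ 
    [Ax] p3 ⊢ p3

Result: YES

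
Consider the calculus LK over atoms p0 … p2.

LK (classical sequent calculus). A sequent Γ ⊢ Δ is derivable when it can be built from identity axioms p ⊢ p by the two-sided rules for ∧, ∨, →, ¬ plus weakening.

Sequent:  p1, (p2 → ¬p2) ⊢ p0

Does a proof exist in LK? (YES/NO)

Enumerate valuations to refute Γ ⊢ Δ:
  v=000: Γ:[p1=F, (p2 → ¬p2)=T] Δ:[p0=F] refutes=False
  v=001: Γ:[p1=F, (p2 → ¬p2)=F] Δ:[p0=F] refutes=False
  v=010: Γ:[p1=T, (p2 → ¬p2)=T] Δ:[p0=F] refutes=True  ← countermodel

Result: NO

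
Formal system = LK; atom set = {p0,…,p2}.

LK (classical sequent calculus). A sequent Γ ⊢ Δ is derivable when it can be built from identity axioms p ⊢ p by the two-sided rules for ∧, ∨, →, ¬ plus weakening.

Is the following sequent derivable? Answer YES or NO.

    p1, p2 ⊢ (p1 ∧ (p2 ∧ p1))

Derivation (root first):
[∧R] p1, p2 ⊢ (p1 ∧ (p2 ∧ p1))
  [Ax] p1 ⊢ p1
  [∧R] p1, p2 ⊢ (p2 ∧ p1)
    [Ax] p2 ⊢ p2
    [Ax] p1 ⊢ p1

Result: YES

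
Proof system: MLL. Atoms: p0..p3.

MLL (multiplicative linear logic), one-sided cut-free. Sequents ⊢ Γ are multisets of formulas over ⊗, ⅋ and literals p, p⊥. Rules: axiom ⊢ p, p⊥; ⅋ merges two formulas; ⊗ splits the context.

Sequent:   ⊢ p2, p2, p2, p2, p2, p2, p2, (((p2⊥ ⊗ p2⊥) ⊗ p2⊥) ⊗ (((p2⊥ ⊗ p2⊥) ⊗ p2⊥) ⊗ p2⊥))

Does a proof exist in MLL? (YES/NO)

Proof tree:
[⊗]  ⊢ p2, p2, p2, p2, p2, p2, p2, (((p2⊥ ⊗ p2⊥) ⊗ p2⊥) ⊗ (((p2⊥ ⊗ p2⊥) ⊗ p2⊥) ⊗ p2⊥))
  [⊗]  ⊢ p2, p2, p2, ((p2⊥ ⊗ p2⊥) ⊗ p2⊥)
    [⊗]  ⊢ p2, p2, (p2⊥ ⊗ p2⊥)
      [Ax]  ⊢ p2, p2⊥
      [Ax]  ⊢ p2, p2⊥
    [Ax]  ⊢ p2, p2⊥
  [⊗]  ⊢ p2, p2, p2, p2, (((p2⊥ ⊗ p2⊥) ⊗ p2⊥) ⊗ p2⊥)
    [⊗]  ⊢ p2, p2, p2, ((p2⊥ ⊗ p2⊥) ⊗ p2⊥)
      [⊗]  ⊢ p2, p2, (p2⊥ ⊗ p2⊥)
        [Ax]  ⊢ p2, p2⊥
        [Ax]  ⊢ p2, p2⊥
      [Ax]  ⊢ p2, p2⊥
    [Ax]  ⊢ p2, p2⊥

Result: YES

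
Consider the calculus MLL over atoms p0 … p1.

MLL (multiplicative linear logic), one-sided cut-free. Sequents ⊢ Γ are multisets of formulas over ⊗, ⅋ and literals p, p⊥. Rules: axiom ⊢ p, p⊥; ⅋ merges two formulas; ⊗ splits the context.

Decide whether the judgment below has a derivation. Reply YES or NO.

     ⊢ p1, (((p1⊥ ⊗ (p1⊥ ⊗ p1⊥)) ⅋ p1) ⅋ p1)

Derivation (root first):
[⅋]  ⊢ p1, (((p1⊥ ⊗ (p1⊥ ⊗ p1⊥)) ⅋ p1) ⅋ p1)
  [⅋]  ⊢ p1, p1, ((p1⊥ ⊗ (p1⊥ ⊗ p1⊥)) ⅋ p1)
    [⊗]  ⊢ p1, p1, p1, (p1⊥ ⊗ (p1⊥ ⊗ p1⊥))
      [Ax]  ⊢ p1, p1⊥
      [⊗]  ⊢ p1, p1, (p1⊥ ⊗ p1⊥)
        [Ax]  ⊢ p1, p1⊥
        [Ax]  ⊢ p1, p1⊥

Result: YES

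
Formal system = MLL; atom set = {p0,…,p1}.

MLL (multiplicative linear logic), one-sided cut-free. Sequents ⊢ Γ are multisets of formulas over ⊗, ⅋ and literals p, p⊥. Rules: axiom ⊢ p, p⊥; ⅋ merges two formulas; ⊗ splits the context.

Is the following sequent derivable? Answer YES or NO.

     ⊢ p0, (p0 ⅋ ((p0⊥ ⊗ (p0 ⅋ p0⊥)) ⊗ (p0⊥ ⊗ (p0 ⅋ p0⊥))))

Derivation trace:
[⅋]  ⊢ p0, (p0 ⅋ ((p0⊥ ⊗ (p0 ⅋ p0⊥)) ⊗ (p0⊥ ⊗ (p0 ⅋ p0⊥))))
  [⊗]  ⊢ p0, p0, ((p0⊥ ⊗ (p0 ⅋ p0⊥)) ⊗ (p0⊥ ⊗ (p0 ⅋ p0⊥)))
    [⊗]  ⊢ p0, (p0⊥ ⊗ (p0 ⅋ p0⊥))
      [Ax]  ⊢ p0, p0⊥
      [⅋]  ⊢ (p0 ⅋ p0⊥)
        [Ax]  ⊢ p0, p0⊥
    [⊗]  ⊢ p0, (p0⊥ ⊗ (p0 ⅋ p0⊥))
      [Ax]  ⊢ p0, p0⊥
      [⅋]  ⊢ (p0 ⅋ p0⊥)
        [Ax]  ⊢ p0, p0⊥

Result: YES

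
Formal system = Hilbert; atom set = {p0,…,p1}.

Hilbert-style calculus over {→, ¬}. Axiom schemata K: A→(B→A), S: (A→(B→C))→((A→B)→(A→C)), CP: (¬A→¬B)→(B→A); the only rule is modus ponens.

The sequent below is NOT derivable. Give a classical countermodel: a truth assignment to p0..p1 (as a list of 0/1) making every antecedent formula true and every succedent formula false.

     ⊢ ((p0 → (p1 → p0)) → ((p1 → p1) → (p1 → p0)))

Truth-table refutation:
  v=00: Γ:[] Δ:[((p0 → (p1 → p0)) → ((p1 → p1) → (p1 → p0)))=T] refutes=False
  v=01: Γ:[] Δ:[((p0 → (p1 → p0)) → ((p1 → p1) → (p1 → p0)))=F] refutes=True  ← countermodel

Result: [0, 1]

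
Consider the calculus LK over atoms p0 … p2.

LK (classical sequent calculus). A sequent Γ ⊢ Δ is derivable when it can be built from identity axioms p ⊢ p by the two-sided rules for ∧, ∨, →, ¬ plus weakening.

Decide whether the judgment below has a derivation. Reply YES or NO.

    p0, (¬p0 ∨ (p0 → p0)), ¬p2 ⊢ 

Truth-table refutation:
  v=000: Γ:[p0=F, (¬p0 ∨ (p0 → p0))=T, ¬p2=T] Δ:[] refutes=False
  v=001: Γ:[p0=F, (¬p0 ∨ (p0 → p0))=T, ¬p2=F] Δ:[] refutes=False
  v=010: Γ:[p0=F, (¬p0 ∨ (p0 → p0))=T, ¬p2=T] Δ:[] refutes=False
  v=011: Γ:[p0=F, (¬p0 ∨ (p0 → p0))=T, ¬p2=F] Δ:[] refutes=False
  v=100: Γ:[p0=T, (¬p0 ∨ (p0 → p0))=T, ¬p2=T] Δ:[] refutes=True  ← countermodel

Result: NO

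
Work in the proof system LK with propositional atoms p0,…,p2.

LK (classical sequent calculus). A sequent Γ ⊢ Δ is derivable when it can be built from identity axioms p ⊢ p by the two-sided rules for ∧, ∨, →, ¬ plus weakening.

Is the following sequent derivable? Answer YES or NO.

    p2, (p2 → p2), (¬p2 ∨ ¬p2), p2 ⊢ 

Derivation trace:
[WL] p2, (p2 → p2), (¬p2 ∨ ¬p2), p2 ⊢ 
  [∨L] p2, (p2 → p2), (¬p2 ∨ ¬p2) ⊢ 
    [¬L] p2, (p2 → p2), ¬p2 ⊢ 
      [→L] p2, (p2 → p2) ⊢ p2
        [Ax] p2 ⊢ p2
        [Ax] p2 ⊢ p2
    [¬L] p2, (p2 → p2), ¬p2 ⊢ 
      [→L] p2, (p2 → p2) ⊢ p2
        [Ax] p2 ⊢ p2
        [Ax] p2 ⊢ p2

Result: YES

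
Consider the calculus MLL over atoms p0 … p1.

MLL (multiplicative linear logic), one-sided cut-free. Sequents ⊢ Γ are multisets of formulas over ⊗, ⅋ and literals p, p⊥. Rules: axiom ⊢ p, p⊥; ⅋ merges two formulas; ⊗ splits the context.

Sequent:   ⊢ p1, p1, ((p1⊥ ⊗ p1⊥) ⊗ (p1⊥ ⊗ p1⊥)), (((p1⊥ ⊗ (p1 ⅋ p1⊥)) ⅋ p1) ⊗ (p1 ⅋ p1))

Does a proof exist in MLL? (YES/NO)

Derivation trace:
[⊗]  ⊢ p1, p1, ((p1⊥ ⊗ p1⊥) ⊗ (p1⊥ ⊗ p1⊥)), (((p1⊥ ⊗ (p1 ⅋ p1⊥)) ⅋ p1) ⊗ (p1 ⅋ p1))
  [⅋]  ⊢ ((p1⊥ ⊗ (p1 ⅋ p1⊥)) ⅋ p1)
    [⊗]  ⊢ p1, (p1⊥ ⊗ (p1 ⅋ p1⊥))
      [Ax]  ⊢ p1, p1⊥
      [⅋]  ⊢ (p1 ⅋ p1⊥)
        [Ax]  ⊢ p1, p1⊥
  [⅋]  ⊢ p1, p1, ((p1⊥ ⊗ p1⊥) ⊗ (p1⊥ ⊗ p1⊥)), (p1 ⅋ p1)
    [⊗]  ⊢ p1, p1, p1, p1, ((p1⊥ ⊗ p1⊥) ⊗ (p1⊥ ⊗ p1⊥))
      [⊗]  ⊢ p1, p1, (p1⊥ ⊗ p1⊥)
        [Ax]  ⊢ p1, p1⊥
        [Ax]  ⊢ p1, p1⊥
      [⊗]  ⊢ p1, p1, (p1⊥ ⊗ p1⊥)
        [Ax]  ⊢ p1, p1⊥
        [Ax]  ⊢ p1, p1⊥

Result: YES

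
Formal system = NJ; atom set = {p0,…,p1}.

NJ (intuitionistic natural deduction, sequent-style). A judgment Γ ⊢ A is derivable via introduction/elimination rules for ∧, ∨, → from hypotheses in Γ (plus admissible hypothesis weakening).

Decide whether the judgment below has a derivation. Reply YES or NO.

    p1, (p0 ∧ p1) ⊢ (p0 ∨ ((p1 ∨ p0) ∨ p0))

Proof tree:
[∨I₂] p1, (p0 ∧ p1) ⊢ (p0 ∨ ((p1 ∨ p0) ∨ p0))
  [Wk] p1, (p0 ∧ p1) ⊢ ((p1 ∨ p0) ∨ p0)
    [∨I₁] p1 ⊢ ((p1 ∨ p0) ∨ p0)
      [∨I₁] p1 ⊢ (p1 ∨ p0)
        [Ax] p1 ⊢ p1

Result: YES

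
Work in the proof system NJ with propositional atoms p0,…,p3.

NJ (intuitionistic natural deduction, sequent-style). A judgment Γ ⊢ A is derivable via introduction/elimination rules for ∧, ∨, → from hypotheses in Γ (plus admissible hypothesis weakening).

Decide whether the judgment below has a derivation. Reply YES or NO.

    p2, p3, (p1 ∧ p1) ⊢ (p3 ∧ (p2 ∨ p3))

Derivation trace:
[∧I] p2, p3, (p1 ∧ p1) ⊢ (p3 ∧ (p2 ∨ p3))
  [Ax] p3 ⊢ p3
  [Wk] p2, (p1 ∧ p1) ⊢ (p2 ∨ p3)
    [∨I₁] p2 ⊢ (p2 ∨ p3)
      [Ax] p2 ⊢ p2

Result: YES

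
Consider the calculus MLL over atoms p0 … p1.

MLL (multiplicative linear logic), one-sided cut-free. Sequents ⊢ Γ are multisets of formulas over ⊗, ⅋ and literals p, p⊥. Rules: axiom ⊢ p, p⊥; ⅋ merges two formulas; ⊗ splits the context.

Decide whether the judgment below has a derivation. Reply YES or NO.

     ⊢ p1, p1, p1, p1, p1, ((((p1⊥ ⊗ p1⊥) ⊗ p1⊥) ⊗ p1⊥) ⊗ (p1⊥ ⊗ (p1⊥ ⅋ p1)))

Derivation trace:
[⊗]  ⊢ p1, p1, p1, p1, p1, ((((p1⊥ ⊗ p1⊥) ⊗ p1⊥) ⊗ p1⊥) ⊗ (p1⊥ ⊗ (p1⊥ ⅋ p1)))
  [⊗]  ⊢ p1, p1, p1, p1, (((p1⊥ ⊗ p1⊥) ⊗ p1⊥) ⊗ p1⊥)
    [⊗]  ⊢ p1, p1, p1, ((p1⊥ ⊗ p1⊥) ⊗ p1⊥)
      [⊗]  ⊢ p1, p1, (p1⊥ ⊗ p1⊥)
        [Ax]  ⊢ p1, p1⊥
        [Ax]  ⊢ p1, p1⊥
      [Ax]  ⊢ p1, p1⊥
    [Ax]  ⊢ p1, p1⊥
  [⊗]  ⊢ p1, (p1⊥ ⊗ (p1⊥ ⅋ p1))
    [Ax]  ⊢ p1, p1⊥
    [⅋]  ⊢ (p1⊥ ⅋ p1)
      [Ax]  ⊢ p1, p1⊥

Result: YES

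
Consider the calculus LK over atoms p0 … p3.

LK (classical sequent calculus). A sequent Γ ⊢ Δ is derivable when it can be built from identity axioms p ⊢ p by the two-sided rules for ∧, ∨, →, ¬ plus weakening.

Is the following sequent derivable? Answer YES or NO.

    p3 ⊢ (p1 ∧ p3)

Search for a countermodel by truth-table:
  v=0000: Γ:[p3=F] Δ:[(p1 ∧ p3)=F] refutes=False
  v=0001: Γ:[p3=T] Δ:[(p1 ∧ p3)=F] refutes=True  ← countermodel

Result: NO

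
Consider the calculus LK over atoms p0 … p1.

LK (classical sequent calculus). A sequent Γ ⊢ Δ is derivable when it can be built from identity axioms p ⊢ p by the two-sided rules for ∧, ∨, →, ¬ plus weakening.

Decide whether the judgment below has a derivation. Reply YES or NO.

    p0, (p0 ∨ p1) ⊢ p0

Derivation (root first):
[∨L] p0, (p0 ∨ p1) ⊢ p0
  [Ax] p0 ⊢ p0
  [WL] p0, p1 ⊢ p0
    [Ax] p0 ⊢ p0

Result: YES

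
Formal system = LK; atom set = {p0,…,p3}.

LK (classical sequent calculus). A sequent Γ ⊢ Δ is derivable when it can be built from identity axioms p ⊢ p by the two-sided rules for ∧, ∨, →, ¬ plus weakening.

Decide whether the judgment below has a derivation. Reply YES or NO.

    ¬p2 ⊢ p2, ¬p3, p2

Truth-table refutation:
  v=0000: Γ:[¬p2=T] Δ:[p2=F, ¬p3=T, p2=F] refutes=False
  v=0001: Γ:[¬p2=T] Δ:[p2=F, ¬p3=F, p2=F] refutes=True  ← countermodel

Result: NO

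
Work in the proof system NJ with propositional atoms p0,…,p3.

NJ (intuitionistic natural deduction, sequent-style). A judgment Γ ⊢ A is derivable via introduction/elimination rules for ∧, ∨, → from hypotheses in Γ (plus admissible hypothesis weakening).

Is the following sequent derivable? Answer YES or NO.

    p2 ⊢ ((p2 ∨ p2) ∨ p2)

Proof tree:
[∨I₁] p2 ⊢ ((p2 ∨ p2) ∨ p2)
  [∨I₂] p2 ⊢ (p2 ∨ p2)
    [Ax] p2 ⊢ p2

Result: YES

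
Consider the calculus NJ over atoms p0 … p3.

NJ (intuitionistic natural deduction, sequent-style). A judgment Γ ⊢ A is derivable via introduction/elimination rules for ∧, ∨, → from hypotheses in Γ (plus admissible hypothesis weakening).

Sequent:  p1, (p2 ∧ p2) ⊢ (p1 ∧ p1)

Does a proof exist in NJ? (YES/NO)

Derivation (root first):
[∧I] p1, (p2 ∧ p2) ⊢ (p1 ∧ p1)
  [Wk] p1, (p2 ∧ p2) ⊢ p1
    [Ax] p1 ⊢ p1
  [Wk] p1, (p2 ∧ p2) ⊢ p1
    [Ax] p1 ⊢ p1

Result: YES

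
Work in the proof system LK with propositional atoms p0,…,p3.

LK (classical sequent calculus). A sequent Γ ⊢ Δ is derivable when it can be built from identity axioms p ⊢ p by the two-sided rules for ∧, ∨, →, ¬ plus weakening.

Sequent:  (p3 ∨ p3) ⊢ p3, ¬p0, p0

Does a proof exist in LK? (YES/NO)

Derivation trace:
[∨L] (p3 ∨ p3) ⊢ p3, ¬p0, p0
  [¬R] p3 ⊢ p0, ¬p0
    [WL] p0, p3 ⊢ p0
      [Ax] p0 ⊢ p0
  [Ax] p3 ⊢ p3

Result: YES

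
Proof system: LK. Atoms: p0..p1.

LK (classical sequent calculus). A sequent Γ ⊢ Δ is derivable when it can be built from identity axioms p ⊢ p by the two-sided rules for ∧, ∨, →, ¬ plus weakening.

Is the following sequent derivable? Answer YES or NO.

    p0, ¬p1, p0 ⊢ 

Truth-table refutation:
  v=00: Γ:[p0=F, ¬p1=T, p0=F] Δ:[] refutes=False
  v=01: Γ:[p0=F, ¬p1=F, p0=F] Δ:[] refutes=False
  v=10: Γ:[p0=T, ¬p1=T, p0=T] Δ:[] refutes=True  ← countermodel

Result: NO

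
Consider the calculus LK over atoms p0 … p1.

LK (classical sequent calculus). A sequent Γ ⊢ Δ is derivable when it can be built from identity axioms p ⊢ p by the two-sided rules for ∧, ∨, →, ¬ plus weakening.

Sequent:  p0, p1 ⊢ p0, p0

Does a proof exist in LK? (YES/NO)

Proof tree:
[WR] p0, p1 ⊢ p0, p0
  [WL] p0, p1 ⊢ p0
    [Ax] p0 ⊢ p0

Result: YES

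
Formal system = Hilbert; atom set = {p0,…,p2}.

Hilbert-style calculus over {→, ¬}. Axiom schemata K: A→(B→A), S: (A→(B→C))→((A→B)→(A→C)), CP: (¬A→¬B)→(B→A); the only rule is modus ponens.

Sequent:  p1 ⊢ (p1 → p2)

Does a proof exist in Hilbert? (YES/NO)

Search for a countermodel by truth-table:
  v=000: Γ:[p1=F] Δ:[(p1 → p2)=T] refutes=False
  v=001: Γ:[p1=F] Δ:[(p1 → p2)=T] refutes=False
  v=010: Γ:[p1=T] Δ:[(p1 → p2)=F] refutes=True  ← countermodel

Result: NO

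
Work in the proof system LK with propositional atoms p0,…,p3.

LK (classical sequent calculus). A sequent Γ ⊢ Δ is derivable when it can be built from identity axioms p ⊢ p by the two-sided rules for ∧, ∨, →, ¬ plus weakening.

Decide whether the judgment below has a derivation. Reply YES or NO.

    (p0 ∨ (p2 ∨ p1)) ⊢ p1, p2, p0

Proof tree:
[∨L] (p0 ∨ (p2 ∨ p1)) ⊢ p1, p2, p0
  [WR] p0 ⊢ p0, p1
    [Ax] p0 ⊢ p0
  [∨L] (p2 ∨ p1) ⊢ p1, p2
    [Ax] p2 ⊢ p2
    [Ax] p1 ⊢ p1

Result: YES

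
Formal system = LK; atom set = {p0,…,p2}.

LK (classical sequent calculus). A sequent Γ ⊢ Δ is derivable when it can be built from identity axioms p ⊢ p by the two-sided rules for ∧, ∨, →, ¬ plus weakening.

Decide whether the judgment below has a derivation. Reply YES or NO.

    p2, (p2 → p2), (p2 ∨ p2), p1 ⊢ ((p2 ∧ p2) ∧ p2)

Derivation (root first):
[WL] p2, (p2 → p2), (p2 ∨ p2), p1 ⊢ ((p2 ∧ p2) ∧ p2)
  [∧R] p2, (p2 → p2), (p2 ∨ p2) ⊢ ((p2 ∧ p2) ∧ p2)
    [∧R] p2, (p2 ∨ p2) ⊢ (p2 ∧ p2)
      [Ax] p2 ⊢ p2
      [∨L] (p2 ∨ p2) ⊢ p2
        [Ax] p2 ⊢ p2
        [Ax] p2 ⊢ p2
    [→L] p2, (p2 → p2) ⊢ p2
      [WR] p2 ⊢ p2, p2
        [Ax] p2 ⊢ p2
      [Ax] p2 ⊢ p2

Result: YES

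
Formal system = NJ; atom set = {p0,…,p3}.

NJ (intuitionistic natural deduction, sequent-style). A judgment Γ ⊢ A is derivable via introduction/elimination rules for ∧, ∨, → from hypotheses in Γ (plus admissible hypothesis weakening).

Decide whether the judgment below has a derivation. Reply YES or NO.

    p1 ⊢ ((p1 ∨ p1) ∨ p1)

Derivation (root first):
[∨I₁] p1 ⊢ ((p1 ∨ p1) ∨ p1)
  [∨I₁] p1 ⊢ (p1 ∨ p1)
    [Ax] p1 ⊢ p1

Result: YES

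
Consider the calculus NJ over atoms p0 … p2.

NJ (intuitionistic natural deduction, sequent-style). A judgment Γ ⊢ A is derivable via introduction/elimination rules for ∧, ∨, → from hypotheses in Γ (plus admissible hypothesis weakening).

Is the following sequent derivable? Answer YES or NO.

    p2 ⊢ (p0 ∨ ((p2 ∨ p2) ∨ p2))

Proof tree:
[∨I₂] p2 ⊢ (p0 ∨ ((p2 ∨ p2) ∨ p2))
  [∨I₁] p2 ⊢ ((p2 ∨ p2) ∨ p2)
    [∨I₁] p2 ⊢ (p2 ∨ p2)
      [Ax] p2 ⊢ p2

Result: YES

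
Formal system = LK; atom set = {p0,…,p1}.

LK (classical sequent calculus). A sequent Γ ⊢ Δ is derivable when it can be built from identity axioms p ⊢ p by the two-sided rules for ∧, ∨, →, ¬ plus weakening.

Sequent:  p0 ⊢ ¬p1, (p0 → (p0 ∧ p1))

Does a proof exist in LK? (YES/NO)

Derivation trace:
[→R] p0 ⊢ ¬p1, (p0 → (p0 ∧ p1))
  [WL] p0, p0 ⊢ (p0 ∧ p1), ¬p1
    [¬R] p0 ⊢ (p0 ∧ p1), ¬p1
      [∧R] p1, p0 ⊢ (p0 ∧ p1)
        [Ax] p0 ⊢ p0
        [Ax] p1 ⊢ p1

Result: YES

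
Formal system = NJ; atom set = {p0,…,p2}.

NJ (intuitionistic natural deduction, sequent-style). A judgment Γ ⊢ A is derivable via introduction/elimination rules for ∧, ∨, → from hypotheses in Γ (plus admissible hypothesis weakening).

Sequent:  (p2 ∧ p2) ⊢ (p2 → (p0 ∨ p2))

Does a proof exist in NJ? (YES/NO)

Derivation (root first):
[→I] (p2 ∧ p2) ⊢ (p2 → (p0 ∨ p2))
  [∨I₂] p2, (p2 ∧ p2) ⊢ (p0 ∨ p2)
    [Wk] p2, (p2 ∧ p2) ⊢ p2
      [Ax] p2 ⊢ p2

Result: YES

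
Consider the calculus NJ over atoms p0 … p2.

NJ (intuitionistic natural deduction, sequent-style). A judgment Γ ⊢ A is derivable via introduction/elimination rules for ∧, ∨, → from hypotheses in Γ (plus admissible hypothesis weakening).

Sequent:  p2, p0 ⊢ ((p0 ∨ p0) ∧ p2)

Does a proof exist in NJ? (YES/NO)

Derivation trace:
[∧I] p2, p0 ⊢ ((p0 ∨ p0) ∧ p2)
  [∨I₂] p0 ⊢ (p0 ∨ p0)
    [Ax] p0 ⊢ p0
  [Ax] p2 ⊢ p2

Result: YES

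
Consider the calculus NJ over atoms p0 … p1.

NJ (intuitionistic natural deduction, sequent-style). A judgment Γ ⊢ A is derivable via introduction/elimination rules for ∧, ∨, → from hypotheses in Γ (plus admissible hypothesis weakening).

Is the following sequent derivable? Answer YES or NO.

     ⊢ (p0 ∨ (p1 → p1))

Proof tree:
[∨I₂]  ⊢ (p0 ∨ (p1 → p1))
  [→I]  ⊢ (p1 → p1)
    [Ax] p1 ⊢ p1

Result: YES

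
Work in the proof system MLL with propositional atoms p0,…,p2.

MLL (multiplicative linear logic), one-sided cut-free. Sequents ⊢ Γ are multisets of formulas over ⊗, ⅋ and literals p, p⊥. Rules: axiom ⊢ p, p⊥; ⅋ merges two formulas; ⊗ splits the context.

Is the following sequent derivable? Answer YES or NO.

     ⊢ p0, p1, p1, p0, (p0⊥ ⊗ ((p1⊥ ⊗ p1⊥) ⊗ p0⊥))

Derivation (root first):
[⊗]  ⊢ p0, p1, p1, p0, (p0⊥ ⊗ ((p1⊥ ⊗ p1⊥) ⊗ p0⊥))
  [Ax]  ⊢ p0, p0⊥
  [⊗]  ⊢ p1, p1, p0, ((p1⊥ ⊗ p1⊥) ⊗ p0⊥)
    [⊗]  ⊢ p1, p1, (p1⊥ ⊗ p1⊥)
      [Ax]  ⊢ p1, p1⊥
      [Ax]  ⊢ p1, p1⊥
    [Ax]  ⊢ p0, p0⊥

Result: YES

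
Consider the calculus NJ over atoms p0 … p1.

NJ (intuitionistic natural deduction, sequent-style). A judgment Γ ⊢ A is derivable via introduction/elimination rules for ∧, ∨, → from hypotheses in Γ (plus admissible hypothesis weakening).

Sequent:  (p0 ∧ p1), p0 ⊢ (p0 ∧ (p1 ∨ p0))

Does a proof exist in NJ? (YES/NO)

Derivation trace:
[∧I] (p0 ∧ p1), p0 ⊢ (p0 ∧ (p1 ∨ p0))
  [Wk] p0, (p0 ∧ p1) ⊢ p0
    [Ax] p0 ⊢ p0
  [∨I₂] p0, (p0 ∧ p1), p0 ⊢ (p1 ∨ p0)
    [Wk] p0, (p0 ∧ p1), p0 ⊢ p0
      [Wk] p0, (p0 ∧ p1) ⊢ p0
        [Ax] p0 ⊢ p0

Result: YES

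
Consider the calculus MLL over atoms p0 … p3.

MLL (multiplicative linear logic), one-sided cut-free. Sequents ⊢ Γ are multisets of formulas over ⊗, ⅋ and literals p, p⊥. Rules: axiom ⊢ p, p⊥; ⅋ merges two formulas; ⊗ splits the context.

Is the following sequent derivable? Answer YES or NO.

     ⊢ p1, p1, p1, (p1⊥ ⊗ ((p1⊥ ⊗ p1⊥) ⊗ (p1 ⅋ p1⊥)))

Derivation trace:
[⊗]  ⊢ p1, p1, p1, (p1⊥ ⊗ ((p1⊥ ⊗ p1⊥) ⊗ (p1 ⅋ p1⊥)))
  [Ax]  ⊢ p1, p1⊥
  [⊗]  ⊢ p1, p1, ((p1⊥ ⊗ p1⊥) ⊗ (p1 ⅋ p1⊥))
    [⊗]  ⊢ p1, p1, (p1⊥ ⊗ p1⊥)
      [Ax]  ⊢ p1, p1⊥
      [Ax]  ⊢ p1, p1⊥
    [⅋]  ⊢ (p1 ⅋ p1⊥)
      [Ax]  ⊢ p1, p1⊥

Result: YES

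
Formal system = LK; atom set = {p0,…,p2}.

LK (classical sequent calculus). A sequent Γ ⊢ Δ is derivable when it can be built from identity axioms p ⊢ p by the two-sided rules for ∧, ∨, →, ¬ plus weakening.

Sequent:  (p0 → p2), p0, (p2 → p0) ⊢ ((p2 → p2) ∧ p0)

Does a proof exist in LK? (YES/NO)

Derivation (root first):
[→L] (p0 → p2), p0, (p2 → p0) ⊢ ((p2 → p2) ∧ p0)
  [→L] p0, (p0 → p2) ⊢ p2
    [Ax] p0 ⊢ p0
    [Ax] p2 ⊢ p2
  [∧R] p0 ⊢ ((p2 → p2) ∧ p0)
    [→R]  ⊢ (p2 → p2)
      [Ax] p2 ⊢ p2
    [Ax] p0 ⊢ p0

Result: YES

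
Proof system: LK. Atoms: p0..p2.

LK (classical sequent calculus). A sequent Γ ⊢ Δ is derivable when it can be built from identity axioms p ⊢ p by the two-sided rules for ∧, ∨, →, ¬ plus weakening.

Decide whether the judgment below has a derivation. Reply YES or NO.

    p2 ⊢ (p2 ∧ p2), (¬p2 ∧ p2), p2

Derivation (root first):
[WR] p2 ⊢ (p2 ∧ p2), (¬p2 ∧ p2), p2
  [∧R] p2 ⊢ (p2 ∧ p2), (¬p2 ∧ p2)
    [¬R]  ⊢ (p2 ∧ p2), ¬p2
      [∧R] p2 ⊢ (p2 ∧ p2)
        [Ax] p2 ⊢ p2
        [Ax] p2 ⊢ p2
    [Ax] p2 ⊢ p2

Result: YES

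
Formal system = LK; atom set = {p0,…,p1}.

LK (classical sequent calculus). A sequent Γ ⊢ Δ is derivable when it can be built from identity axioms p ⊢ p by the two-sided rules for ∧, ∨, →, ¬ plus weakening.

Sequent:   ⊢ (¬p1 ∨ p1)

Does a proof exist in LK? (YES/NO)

Proof tree:
[∨R]  ⊢ (¬p1 ∨ p1)
  [¬R]  ⊢ p1, ¬p1
    [Ax] p1 ⊢ p1

Result: YES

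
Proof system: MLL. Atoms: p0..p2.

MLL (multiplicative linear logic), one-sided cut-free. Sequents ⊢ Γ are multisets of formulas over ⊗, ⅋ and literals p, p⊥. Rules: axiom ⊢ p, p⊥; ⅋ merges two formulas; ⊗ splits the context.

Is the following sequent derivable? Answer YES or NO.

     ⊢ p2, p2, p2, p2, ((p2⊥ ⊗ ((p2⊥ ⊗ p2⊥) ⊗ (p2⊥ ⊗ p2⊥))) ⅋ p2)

Proof tree:
[⅋]  ⊢ p2, p2, p2, p2, ((p2⊥ ⊗ ((p2⊥ ⊗ p2⊥) ⊗ (p2⊥ ⊗ p2⊥))) ⅋ p2)
  [⊗]  ⊢ p2, p2, p2, p2, p2, (p2⊥ ⊗ ((p2⊥ ⊗ p2⊥) ⊗ (p2⊥ ⊗ p2⊥)))
    [Ax]  ⊢ p2, p2⊥
    [⊗]  ⊢ p2, p2, p2, p2, ((p2⊥ ⊗ p2⊥) ⊗ (p2⊥ ⊗ p2⊥))
      [⊗]  ⊢ p2, p2, (p2⊥ ⊗ p2⊥)
        [Ax]  ⊢ p2, p2⊥
        [Ax]  ⊢ p2, p2⊥
      [⊗]  ⊢ p2, p2, (p2⊥ ⊗ p2⊥)
        [Ax]  ⊢ p2, p2⊥
        [Ax]  ⊢ p2, p2⊥

Result: YES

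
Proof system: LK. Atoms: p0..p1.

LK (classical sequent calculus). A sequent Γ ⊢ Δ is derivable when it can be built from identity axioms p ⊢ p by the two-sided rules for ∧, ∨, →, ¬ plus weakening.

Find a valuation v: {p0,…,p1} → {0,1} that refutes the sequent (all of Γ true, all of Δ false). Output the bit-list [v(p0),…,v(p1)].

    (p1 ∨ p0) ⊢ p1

Search for a countermodel by truth-table:
  v=00: Γ:[(p1 ∨ p0)=F] Δ:[p1=F] refutes=False
  v=01: Γ:[(p1 ∨ p0)=T] Δ:[p1=T] refutes=False
  v=10: Γ:[(p1 ∨ p0)=T] Δ:[p1=F] refutes=True  ← countermodel

Result: [1, 0]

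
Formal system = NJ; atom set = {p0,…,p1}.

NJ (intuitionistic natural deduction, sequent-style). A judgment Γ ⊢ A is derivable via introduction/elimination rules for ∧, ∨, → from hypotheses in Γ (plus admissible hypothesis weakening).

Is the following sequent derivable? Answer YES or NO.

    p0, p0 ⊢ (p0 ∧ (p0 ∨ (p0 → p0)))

Derivation trace:
[Wk] p0, p0 ⊢ (p0 ∧ (p0 ∨ (p0 → p0)))
  [∧I] p0 ⊢ (p0 ∧ (p0 ∨ (p0 → p0)))
    [Ax] p0 ⊢ p0
    [∨I₂]  ⊢ (p0 ∨ (p0 → p0))
      [→I]  ⊢ (p0 → p0)
        [Ax] p0 ⊢ p0

Result: YES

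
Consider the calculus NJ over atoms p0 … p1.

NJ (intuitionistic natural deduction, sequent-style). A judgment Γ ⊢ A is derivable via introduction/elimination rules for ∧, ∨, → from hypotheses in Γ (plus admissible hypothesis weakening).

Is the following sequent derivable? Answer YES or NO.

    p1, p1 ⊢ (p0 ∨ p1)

Derivation (root first):
[∨I₂] p1, p1 ⊢ (p0 ∨ p1)
  [Wk] p1, p1 ⊢ p1
    [Ax] p1 ⊢ p1

Result: YES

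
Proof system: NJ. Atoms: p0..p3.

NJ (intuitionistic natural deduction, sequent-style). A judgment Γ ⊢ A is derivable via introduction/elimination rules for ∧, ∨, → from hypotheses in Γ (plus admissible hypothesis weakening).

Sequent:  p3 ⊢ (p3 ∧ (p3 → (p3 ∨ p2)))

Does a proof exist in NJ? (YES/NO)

Derivation (root first):
[∧I] p3 ⊢ (p3 ∧ (p3 → (p3 ∨ p2)))
  [Ax] p3 ⊢ p3
  [→I]  ⊢ (p3 → (p3 ∨ p2))
    [∨I₁] p3 ⊢ (p3 ∨ p2)
      [Ax] p3 ⊢ p3

Result: YES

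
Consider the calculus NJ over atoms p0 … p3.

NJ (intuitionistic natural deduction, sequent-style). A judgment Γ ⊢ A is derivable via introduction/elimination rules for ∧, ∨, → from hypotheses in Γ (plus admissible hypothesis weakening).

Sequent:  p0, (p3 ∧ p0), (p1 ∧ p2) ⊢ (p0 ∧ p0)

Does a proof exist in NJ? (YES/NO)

Derivation trace:
[Wk] p0, (p3 ∧ p0), (p1 ∧ p2) ⊢ (p0 ∧ p0)
  [Wk] p0, (p3 ∧ p0) ⊢ (p0 ∧ p0)
    [∧I] p0 ⊢ (p0 ∧ p0)
      [Ax] p0 ⊢ p0
      [Ax] p0 ⊢ p0

Result: YES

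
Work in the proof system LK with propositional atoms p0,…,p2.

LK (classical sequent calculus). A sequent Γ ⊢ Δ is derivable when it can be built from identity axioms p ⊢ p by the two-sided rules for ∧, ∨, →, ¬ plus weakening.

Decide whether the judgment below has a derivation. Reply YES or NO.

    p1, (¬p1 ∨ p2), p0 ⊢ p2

Proof tree:
[WL] p1, (¬p1 ∨ p2), p0 ⊢ p2
  [∨L] p1, (¬p1 ∨ p2) ⊢ p2
    [¬L] p1, ¬p1 ⊢ 
      [Ax] p1 ⊢ p1
    [Ax] p2 ⊢ p2

Result: YES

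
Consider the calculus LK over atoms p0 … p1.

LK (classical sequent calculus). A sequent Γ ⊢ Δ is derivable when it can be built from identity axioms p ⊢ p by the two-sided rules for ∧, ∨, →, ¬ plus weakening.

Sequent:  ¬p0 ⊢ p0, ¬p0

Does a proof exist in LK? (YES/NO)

Proof tree:
[¬R] ¬p0 ⊢ p0, ¬p0
  [¬L] p0, ¬p0 ⊢ p0
    [WR] p0 ⊢ p0, p0
      [Ax] p0 ⊢ p0

Result: YES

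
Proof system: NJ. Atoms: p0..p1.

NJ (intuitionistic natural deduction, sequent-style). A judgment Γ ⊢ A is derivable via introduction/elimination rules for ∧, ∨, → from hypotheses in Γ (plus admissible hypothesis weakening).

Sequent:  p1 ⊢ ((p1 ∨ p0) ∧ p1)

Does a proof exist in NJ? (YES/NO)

Proof tree:
[∧I] p1 ⊢ ((p1 ∨ p0) ∧ p1)
  [∨I₁] p1 ⊢ (p1 ∨ p0)
    [Ax] p1 ⊢ p1
  [Ax] p1 ⊢ p1

Result: YES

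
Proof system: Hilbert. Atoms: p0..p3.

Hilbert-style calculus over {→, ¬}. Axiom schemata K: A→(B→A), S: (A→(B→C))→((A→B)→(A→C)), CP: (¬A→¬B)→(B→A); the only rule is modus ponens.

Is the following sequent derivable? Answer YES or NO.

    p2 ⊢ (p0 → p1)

Search for a countermodel by truth-table:
  v=0000: Γ:[p2=F] Δ:[(p0 → p1)=T] refutes=False
  v=0001: Γ:[p2=F] Δ:[(p0 → p1)=T] refutes=False
  v=0010: Γ:[p2=T] Δ:[(p0 → p1)=T] refutes=False
  v=0011: Γ:[p2=T] Δ:[(p0 → p1)=T] refutes=False
  v=0100: Γ:[p2=F] Δ:[(p0 → p1)=T] refutes=False
  v=0101: Γ:[p2=F] Δ:[(p0 → p1)=T] refutes=False
  v=0110: Γ:[p2=T] Δ:[(p0 → p1)=T] refutes=False
  v=0111: Γ:[p2=T] Δ:[(p0 → p1)=T] refutes=False
  v=1000: Γ:[p2=F] Δ:[(p0 → p1)=F] refutes=False
  v=1001: Γ:[p2=F] Δ:[(p0 → p1)=F] refutes=False
  v=1010: Γ:[p2=T] Δ:[(p0 → p1)=F] refutes=True  ← countermodel

Result: NO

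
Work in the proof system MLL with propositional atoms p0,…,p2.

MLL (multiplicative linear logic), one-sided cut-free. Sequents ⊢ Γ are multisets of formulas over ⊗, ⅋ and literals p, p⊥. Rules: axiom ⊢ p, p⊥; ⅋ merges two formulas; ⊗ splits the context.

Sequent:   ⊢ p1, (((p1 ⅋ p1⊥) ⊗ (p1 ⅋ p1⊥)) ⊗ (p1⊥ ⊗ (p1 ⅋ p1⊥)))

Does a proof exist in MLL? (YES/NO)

Derivation (root first):
[⊗]  ⊢ p1, (((p1 ⅋ p1⊥) ⊗ (p1 ⅋ p1⊥)) ⊗ (p1⊥ ⊗ (p1 ⅋ p1⊥)))
  [⊗]  ⊢ ((p1 ⅋ p1⊥) ⊗ (p1 ⅋ p1⊥))
    [⅋]  ⊢ (p1 ⅋ p1⊥)
      [Ax]  ⊢ p1, p1⊥
    [⅋]  ⊢ (p1 ⅋ p1⊥)
      [Ax]  ⊢ p1, p1⊥
  [⊗]  ⊢ p1, (p1⊥ ⊗ (p1 ⅋ p1⊥))
    [Ax]  ⊢ p1, p1⊥
    [⅋]  ⊢ (p1 ⅋ p1⊥)
      [Ax]  ⊢ p1, p1⊥

Result: YES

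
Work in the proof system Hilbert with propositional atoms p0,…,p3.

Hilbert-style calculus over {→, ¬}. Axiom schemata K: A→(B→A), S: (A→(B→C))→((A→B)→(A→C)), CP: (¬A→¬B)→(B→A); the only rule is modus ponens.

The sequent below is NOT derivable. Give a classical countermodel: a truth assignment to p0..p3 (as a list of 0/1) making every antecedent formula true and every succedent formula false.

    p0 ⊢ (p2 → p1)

Search for a countermodel by truth-table:
  v=0000: Γ:[p0=F] Δ:[(p2 → p1)=T] refutes=False
  v=0001: Γ:[p0=F] Δ:[(p2 → p1)=T] refutes=False
  v=0010: Γ:[p0=F] Δ:[(p2 → p1)=F] refutes=False
  v=0011: Γ:[p0=F] Δ:[(p2 → p1)=F] refutes=False
  v=0100: Γ:[p0=F] Δ:[(p2 → p1)=T] refutes=False
  v=0101: Γ:[p0=F] Δ:[(p2 → p1)=T] refutes=False
  v=0110: Γ:[p0=F] Δ:[(p2 → p1)=T] refutes=False
  v=0111: Γ:[p0=F] Δ:[(p2 → p1)=T] refutes=False
  v=1000: Γ:[p0=T] Δ:[(p2 → p1)=T] refutes=False
  v=1001: Γ:[p0=T] Δ:[(p2 → p1)=T] refutes=False
  v=1010: Γ:[p0=T] Δ:[(p2 → p1)=F] refutes=True  ← countermodel

Result: [1, 0, 1, 0]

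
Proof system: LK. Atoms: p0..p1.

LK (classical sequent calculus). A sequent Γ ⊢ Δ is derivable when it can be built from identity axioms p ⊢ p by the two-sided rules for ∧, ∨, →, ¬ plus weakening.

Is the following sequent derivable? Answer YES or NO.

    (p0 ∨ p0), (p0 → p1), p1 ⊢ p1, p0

Proof tree:
[WL] (p0 ∨ p0), (p0 → p1), p1 ⊢ p1, p0
  [→L] (p0 ∨ p0), (p0 → p1) ⊢ p1, p0
    [WR] (p0 ∨ p0) ⊢ p0, p0
      [∨L] (p0 ∨ p0) ⊢ p0
        [Ax] p0 ⊢ p0
        [Ax] p0 ⊢ p0
    [Ax] p1 ⊢ p1

Result: YES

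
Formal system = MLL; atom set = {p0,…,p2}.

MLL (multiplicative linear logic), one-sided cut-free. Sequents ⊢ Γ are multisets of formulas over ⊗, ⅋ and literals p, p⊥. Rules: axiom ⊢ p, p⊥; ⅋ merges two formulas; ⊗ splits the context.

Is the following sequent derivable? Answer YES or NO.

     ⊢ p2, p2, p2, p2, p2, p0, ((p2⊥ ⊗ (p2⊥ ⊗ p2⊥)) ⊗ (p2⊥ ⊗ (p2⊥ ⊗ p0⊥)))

Derivation (root first):
[⊗]  ⊢ p2, p2, p2, p2, p2, p0, ((p2⊥ ⊗ (p2⊥ ⊗ p2⊥)) ⊗ (p2⊥ ⊗ (p2⊥ ⊗ p0⊥)))
  [⊗]  ⊢ p2, p2, p2, (p2⊥ ⊗ (p2⊥ ⊗ p2⊥))
    [Ax]  ⊢ p2, p2⊥
    [⊗]  ⊢ p2, p2, (p2⊥ ⊗ p2⊥)
      [Ax]  ⊢ p2, p2⊥
      [Ax]  ⊢ p2, p2⊥
  [⊗]  ⊢ p2, p2, p0, (p2⊥ ⊗ (p2⊥ ⊗ p0⊥))
    [Ax]  ⊢ p2, p2⊥
    [⊗]  ⊢ p2, p0, (p2⊥ ⊗ p0⊥)
      [Ax]  ⊢ p2, p2⊥
      [Ax]  ⊢ p0, p0⊥

Result: YES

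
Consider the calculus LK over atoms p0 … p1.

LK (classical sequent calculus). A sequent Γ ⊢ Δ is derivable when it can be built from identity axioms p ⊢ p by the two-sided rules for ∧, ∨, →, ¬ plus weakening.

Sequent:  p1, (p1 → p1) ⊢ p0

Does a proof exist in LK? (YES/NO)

Search for a countermodel by truth-table:
  v=00: Γ:[p1=F, (p1 → p1)=T] Δ:[p0=F] refutes=False
  v=01: Γ:[p1=T, (p1 → p1)=T] Δ:[p0=F] refutes=True  ← countermodel

Result: NO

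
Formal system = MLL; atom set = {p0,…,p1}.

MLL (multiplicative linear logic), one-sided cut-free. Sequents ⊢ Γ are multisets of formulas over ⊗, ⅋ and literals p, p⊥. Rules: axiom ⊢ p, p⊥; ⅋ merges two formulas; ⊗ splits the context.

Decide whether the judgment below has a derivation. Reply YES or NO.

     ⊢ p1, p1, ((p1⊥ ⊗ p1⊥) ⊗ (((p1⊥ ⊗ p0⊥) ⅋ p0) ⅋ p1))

Proof tree:
[⊗]  ⊢ p1, p1, ((p1⊥ ⊗ p1⊥) ⊗ (((p1⊥ ⊗ p0⊥) ⅋ p0) ⅋ p1))
  [⊗]  ⊢ p1, p1, (p1⊥ ⊗ p1⊥)
    [Ax]  ⊢ p1, p1⊥
    [Ax]  ⊢ p1, p1⊥
  [⅋]  ⊢ (((p1⊥ ⊗ p0⊥) ⅋ p0) ⅋ p1)
    [⅋]  ⊢ p1, ((p1⊥ ⊗ p0⊥) ⅋ p0)
      [⊗]  ⊢ p1, p0, (p1⊥ ⊗ p0⊥)
        [Ax]  ⊢ p1, p1⊥
        [Ax]  ⊢ p0, p0⊥

Result: YES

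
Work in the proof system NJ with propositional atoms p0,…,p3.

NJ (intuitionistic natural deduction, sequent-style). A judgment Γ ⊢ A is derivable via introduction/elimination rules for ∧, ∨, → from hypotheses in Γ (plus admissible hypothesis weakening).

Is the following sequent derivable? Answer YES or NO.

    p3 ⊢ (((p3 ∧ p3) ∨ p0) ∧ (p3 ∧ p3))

Derivation (root first):
[∧I] p3 ⊢ (((p3 ∧ p3) ∨ p0) ∧ (p3 ∧ p3))
  [∨I₁] p3 ⊢ ((p3 ∧ p3) ∨ p0)
    [∧I] p3 ⊢ (p3 ∧ p3)
      [Ax] p3 ⊢ p3
      [Ax] p3 ⊢ p3
  [∧I] p3 ⊢ (p3 ∧ p3)
    [Ax] p3 ⊢ p3
    [Ax] p3 ⊢ p3

Result: YES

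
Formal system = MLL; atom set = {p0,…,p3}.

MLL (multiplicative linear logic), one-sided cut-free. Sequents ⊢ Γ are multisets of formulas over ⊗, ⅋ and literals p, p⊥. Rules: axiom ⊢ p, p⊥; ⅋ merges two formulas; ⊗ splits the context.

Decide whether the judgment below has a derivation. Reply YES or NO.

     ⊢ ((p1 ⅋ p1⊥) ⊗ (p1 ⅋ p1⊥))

Derivation trace:
[⊗]  ⊢ ((p1 ⅋ p1⊥) ⊗ (p1 ⅋ p1⊥))
  [⅋]  ⊢ (p1 ⅋ p1⊥)
    [Ax]  ⊢ p1, p1⊥
  [⅋]  ⊢ (p1 ⅋ p1⊥)
    [Ax]  ⊢ p1, p1⊥

Result: YES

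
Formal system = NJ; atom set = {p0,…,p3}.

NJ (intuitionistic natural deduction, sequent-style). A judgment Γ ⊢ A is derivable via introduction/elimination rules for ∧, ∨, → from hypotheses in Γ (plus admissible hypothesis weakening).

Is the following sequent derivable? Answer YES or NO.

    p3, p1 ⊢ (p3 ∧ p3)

Proof tree:
[Wk] p3, p1 ⊢ (p3 ∧ p3)
  [∧I] p3 ⊢ (p3 ∧ p3)
    [Ax] p3 ⊢ p3
    [Ax] p3 ⊢ p3

Result: YES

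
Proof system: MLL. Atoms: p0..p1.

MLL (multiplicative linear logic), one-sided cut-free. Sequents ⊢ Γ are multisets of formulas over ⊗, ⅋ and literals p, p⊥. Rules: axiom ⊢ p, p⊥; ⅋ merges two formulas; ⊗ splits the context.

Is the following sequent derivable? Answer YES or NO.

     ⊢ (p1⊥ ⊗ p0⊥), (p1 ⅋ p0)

Derivation trace:
[⅋]  ⊢ (p1⊥ ⊗ p0⊥), (p1 ⅋ p0)
  [⊗]  ⊢ p1, p0, (p1⊥ ⊗ p0⊥)
    [Ax]  ⊢ p1, p1⊥
    [Ax]  ⊢ p0, p0⊥

Result: YES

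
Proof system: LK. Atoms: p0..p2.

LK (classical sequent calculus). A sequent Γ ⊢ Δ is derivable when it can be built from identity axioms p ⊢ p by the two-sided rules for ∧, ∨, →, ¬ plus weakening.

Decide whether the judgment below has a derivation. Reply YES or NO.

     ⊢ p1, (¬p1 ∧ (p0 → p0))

Derivation (root first):
[∧R]  ⊢ p1, (¬p1 ∧ (p0 → p0))
  [¬R]  ⊢ p1, ¬p1
    [Ax] p1 ⊢ p1
  [→R]  ⊢ (p0 → p0)
    [Ax] p0 ⊢ p0

Result: YES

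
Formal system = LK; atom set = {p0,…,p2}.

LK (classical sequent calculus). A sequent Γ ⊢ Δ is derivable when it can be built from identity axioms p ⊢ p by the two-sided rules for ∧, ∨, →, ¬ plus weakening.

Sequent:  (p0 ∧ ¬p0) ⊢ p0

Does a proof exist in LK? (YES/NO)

Derivation (root first):
[WR] (p0 ∧ ¬p0) ⊢ p0
  [∧L] (p0 ∧ ¬p0) ⊢ 
    [¬L] p0, ¬p0 ⊢ 
      [Ax] p0 ⊢ p0

Result: YES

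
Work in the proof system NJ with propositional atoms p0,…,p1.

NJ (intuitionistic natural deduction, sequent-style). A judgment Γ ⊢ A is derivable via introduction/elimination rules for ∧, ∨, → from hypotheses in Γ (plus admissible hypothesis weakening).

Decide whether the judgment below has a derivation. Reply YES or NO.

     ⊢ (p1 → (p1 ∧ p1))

Derivation trace:
[→I]  ⊢ (p1 → (p1 ∧ p1))
  [∧I] p1 ⊢ (p1 ∧ p1)
    [Ax] p1 ⊢ p1
    [Ax] p1 ⊢ p1

Result: YES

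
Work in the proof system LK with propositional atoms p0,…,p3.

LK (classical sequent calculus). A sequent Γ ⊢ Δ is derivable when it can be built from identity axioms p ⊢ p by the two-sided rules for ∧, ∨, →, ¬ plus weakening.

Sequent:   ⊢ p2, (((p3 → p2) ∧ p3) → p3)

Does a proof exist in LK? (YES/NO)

Derivation trace:
[→R]  ⊢ p2, (((p3 → p2) ∧ p3) → p3)
  [∧L] ((p3 → p2) ∧ p3) ⊢ p2, p3
    [→L] p3, (p3 → p2) ⊢ p2, p3
      [WR] p3 ⊢ p3, p3
        [Ax] p3 ⊢ p3
      [Ax] p2 ⊢ p2

Result: YES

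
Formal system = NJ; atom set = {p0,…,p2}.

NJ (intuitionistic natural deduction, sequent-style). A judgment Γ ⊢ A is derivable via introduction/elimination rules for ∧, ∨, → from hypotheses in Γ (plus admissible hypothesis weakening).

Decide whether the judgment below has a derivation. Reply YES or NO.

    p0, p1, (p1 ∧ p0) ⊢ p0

Derivation (root first):
[Wk] p0, p1, (p1 ∧ p0) ⊢ p0
  [Wk] p0, p1 ⊢ p0
    [Ax] p0 ⊢ p0

Result: YES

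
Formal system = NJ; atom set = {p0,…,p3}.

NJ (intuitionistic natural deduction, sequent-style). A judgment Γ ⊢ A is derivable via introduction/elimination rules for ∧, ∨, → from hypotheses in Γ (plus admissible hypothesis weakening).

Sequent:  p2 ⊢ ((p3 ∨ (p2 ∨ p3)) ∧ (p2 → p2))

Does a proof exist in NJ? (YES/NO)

Derivation (root first):
[∧I] p2 ⊢ ((p3 ∨ (p2 ∨ p3)) ∧ (p2 → p2))
  [∨I₂] p2 ⊢ (p3 ∨ (p2 ∨ p3))
    [∨I₁] p2 ⊢ (p2 ∨ p3)
      [Ax] p2 ⊢ p2
  [→I]  ⊢ (p2 → p2)
    [Ax] p2 ⊢ p2

Result: YES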